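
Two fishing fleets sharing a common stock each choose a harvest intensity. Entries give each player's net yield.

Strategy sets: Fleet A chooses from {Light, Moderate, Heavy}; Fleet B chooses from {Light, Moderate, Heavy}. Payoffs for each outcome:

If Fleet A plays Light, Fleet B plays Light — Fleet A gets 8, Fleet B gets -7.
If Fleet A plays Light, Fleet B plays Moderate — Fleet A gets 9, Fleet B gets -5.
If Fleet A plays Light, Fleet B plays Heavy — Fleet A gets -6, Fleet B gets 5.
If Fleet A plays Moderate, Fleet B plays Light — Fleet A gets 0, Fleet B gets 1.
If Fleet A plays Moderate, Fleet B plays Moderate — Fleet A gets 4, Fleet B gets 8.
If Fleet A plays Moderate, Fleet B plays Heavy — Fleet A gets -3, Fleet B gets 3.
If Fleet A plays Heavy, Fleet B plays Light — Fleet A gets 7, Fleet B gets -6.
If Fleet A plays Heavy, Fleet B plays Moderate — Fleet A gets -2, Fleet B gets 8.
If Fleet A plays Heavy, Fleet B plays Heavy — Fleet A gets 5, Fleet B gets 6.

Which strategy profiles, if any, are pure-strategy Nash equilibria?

none

(Light, Light): Fleet B can switch to Moderate (-7 → -5). Not NE.
(Light, Moderate): Fleet B can switch to Heavy (-5 → 5). Not NE.
(Light, Heavy): Fleet A can switch to Moderate (-6 → -3). Not NE.
(Moderate, Light): Fleet A can switch to Light (0 → 8). Not NE.
(Moderate, Moderate): Fleet A can switch to Light (4 → 9). Not NE.
(Moderate, Heavy): Fleet A can switch to Heavy (-3 → 5). Not NE.
(Heavy, Light): Fleet A can switch to Light (7 → 8). Not NE.
(Heavy, Moderate): Fleet A can switch to Light (-2 → 9). Not NE.
(Heavy, Heavy): Fleet B can switch to Moderate (6 → 8). Not NE.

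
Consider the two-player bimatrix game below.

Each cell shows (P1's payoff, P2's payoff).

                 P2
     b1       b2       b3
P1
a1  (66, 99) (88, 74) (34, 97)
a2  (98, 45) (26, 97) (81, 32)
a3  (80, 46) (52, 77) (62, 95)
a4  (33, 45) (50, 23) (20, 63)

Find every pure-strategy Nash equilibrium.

P1 against b1: payoffs 66, 98, 80, 33 → best response a2.
P1 against b2: payoffs 88, 26, 52, 50 → best response a1.
P1 against b3: payoffs 34, 81, 62, 20 → best response a2.
P2 against a1: payoffs 99, 74, 97 → best response b1.
P2 against a2: payoffs 45, 97, 32 → best response b2.
P2 against a3: payoffs 46, 77, 95 → best response b3.
P2 against a4: payoffs 45, 23, 63 → best response b3.
No profile is a mutual best response for all players.

none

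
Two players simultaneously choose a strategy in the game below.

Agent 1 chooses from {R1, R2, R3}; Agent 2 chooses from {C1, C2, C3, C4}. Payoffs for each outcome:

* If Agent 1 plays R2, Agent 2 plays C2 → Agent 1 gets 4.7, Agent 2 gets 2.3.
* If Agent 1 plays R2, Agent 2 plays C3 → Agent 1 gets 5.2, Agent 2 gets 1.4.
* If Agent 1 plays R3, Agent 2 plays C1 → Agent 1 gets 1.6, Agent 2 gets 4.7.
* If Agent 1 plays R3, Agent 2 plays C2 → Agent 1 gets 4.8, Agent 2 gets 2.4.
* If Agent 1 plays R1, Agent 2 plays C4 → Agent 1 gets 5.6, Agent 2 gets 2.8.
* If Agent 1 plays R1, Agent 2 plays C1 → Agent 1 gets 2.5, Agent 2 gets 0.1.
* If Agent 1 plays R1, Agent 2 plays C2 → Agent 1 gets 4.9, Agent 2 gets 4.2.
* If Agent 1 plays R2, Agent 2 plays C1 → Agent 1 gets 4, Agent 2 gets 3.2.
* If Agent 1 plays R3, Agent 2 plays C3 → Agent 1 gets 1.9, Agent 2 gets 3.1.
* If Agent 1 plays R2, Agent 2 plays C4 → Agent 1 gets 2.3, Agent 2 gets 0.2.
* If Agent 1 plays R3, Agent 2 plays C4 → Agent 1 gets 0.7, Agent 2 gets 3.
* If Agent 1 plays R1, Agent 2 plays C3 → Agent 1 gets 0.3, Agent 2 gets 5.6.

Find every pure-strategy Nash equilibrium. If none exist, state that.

(R2, C1)

Mark each player's best response to every combination of opponents' strategies; a profile where every player is best-responding is a pure Nash equilibrium.
Agent 1 against C1: payoffs 2.5, 4, 1.6 → best response R2.
Agent 1 against C2: payoffs 4.9, 4.7, 4.8 → best response R1.
Agent 1 against C3: payoffs 0.3, 5.2, 1.9 → best response R2.
Agent 1 against C4: payoffs 5.6, 2.3, 0.7 → best response R1.
Agent 2 against R1: payoffs 0.1, 4.2, 5.6, 2.8 → best response C3.
Agent 2 against R2: payoffs 3.2, 2.3, 1.4, 0.2 → best response C1.
Agent 2 against R3: payoffs 4.7, 2.4, 3.1, 3 → best response C1.
Mutual best responses: (R2, C1).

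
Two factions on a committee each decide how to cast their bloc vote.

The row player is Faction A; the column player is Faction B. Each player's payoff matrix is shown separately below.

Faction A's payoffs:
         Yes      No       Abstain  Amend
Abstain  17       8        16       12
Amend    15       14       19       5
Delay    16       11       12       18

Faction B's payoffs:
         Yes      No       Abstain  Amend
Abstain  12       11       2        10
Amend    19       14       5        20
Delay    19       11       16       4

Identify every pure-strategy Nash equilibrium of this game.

For each player, find the best response to each opponent profile; mutual best responses are the pure NE.
Faction A against Yes: payoffs 17, 15, 16 → best response Abstain.
Faction A against No: payoffs 8, 14, 11 → best response Amend.
Faction A against Abstain: payoffs 16, 19, 12 → best response Amend.
Faction A against Amend: payoffs 12, 5, 18 → best response Delay.
Faction B against Abstain: payoffs 12, 11, 2, 10 → best response Yes.
Faction B against Amend: payoffs 19, 14, 5, 20 → best response Amend.
Faction B against Delay: payoffs 19, 11, 16, 4 → best response Yes.
Mutual best responses: (Abstain, Yes).

Pure NE: (Abstain, Yes)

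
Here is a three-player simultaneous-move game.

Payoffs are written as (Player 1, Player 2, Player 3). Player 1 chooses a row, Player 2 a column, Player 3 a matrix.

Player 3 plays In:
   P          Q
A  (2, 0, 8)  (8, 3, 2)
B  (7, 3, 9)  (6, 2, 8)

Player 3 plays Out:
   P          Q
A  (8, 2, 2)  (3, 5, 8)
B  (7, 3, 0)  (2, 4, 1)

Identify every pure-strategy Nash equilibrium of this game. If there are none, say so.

For each strategy profile, look for a profitable unilateral deviation.
(A, P, In): Player 1 can switch to B (2 → 7). Not NE.
(A, P, Out): Player 2 can switch to Q (2 → 5). Not NE.
(A, Q, In): Player 3 can switch to Out (2 → 8). Not NE.
(A, Q, Out): Player 1 gets 3, best alternative 2; Player 2 gets 5, best alternative 2; Player 3 gets 8, best alternative 2. No profitable deviation — NE.
(B, P, In): Player 1 gets 7, best alternative 2; Player 2 gets 3, best alternative 2; Player 3 gets 9, best alternative 0. No profitable deviation — NE.
(B, P, Out): Player 1 can switch to A (7 → 8). Not NE.
(B, Q, In): Player 1 can switch to A (6 → 8). Not NE.
(B, Q, Out): Player 1 can switch to A (2 → 3). Not NE.

Pure-strategy Nash equilibria: (A, Q, Out), (B, P, In)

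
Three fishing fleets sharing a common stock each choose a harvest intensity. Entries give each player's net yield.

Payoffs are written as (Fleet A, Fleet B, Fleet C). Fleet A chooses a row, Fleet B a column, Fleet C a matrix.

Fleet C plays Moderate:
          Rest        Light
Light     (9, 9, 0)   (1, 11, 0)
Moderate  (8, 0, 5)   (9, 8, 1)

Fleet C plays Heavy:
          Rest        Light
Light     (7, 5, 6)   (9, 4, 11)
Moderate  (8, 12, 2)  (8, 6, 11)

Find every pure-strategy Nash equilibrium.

This game has no pure Nash equilibrium.

Fleet A against (Rest, Moderate): payoffs 9, 8 → best response Light.
Fleet A against (Rest, Heavy): payoffs 7, 8 → best response Moderate.
Fleet A against (Light, Moderate): payoffs 1, 9 → best response Moderate.
Fleet A against (Light, Heavy): payoffs 9, 8 → best response Light.
Fleet B against (Light, Moderate): payoffs 9, 11 → best response Light.
Fleet B against (Light, Heavy): payoffs 5, 4 → best response Rest.
Fleet B against (Moderate, Moderate): payoffs 0, 8 → best response Light.
Fleet B against (Moderate, Heavy): payoffs 12, 6 → best response Rest.
Fleet C against (Light, Rest): payoffs 0, 6 → best response Heavy.
Fleet C against (Light, Light): payoffs 0, 11 → best response Heavy.
Fleet C against (Moderate, Rest): payoffs 5, 2 → best response Moderate.
Fleet C against (Moderate, Light): payoffs 1, 11 → best response Heavy.
No profile is a mutual best response for all players.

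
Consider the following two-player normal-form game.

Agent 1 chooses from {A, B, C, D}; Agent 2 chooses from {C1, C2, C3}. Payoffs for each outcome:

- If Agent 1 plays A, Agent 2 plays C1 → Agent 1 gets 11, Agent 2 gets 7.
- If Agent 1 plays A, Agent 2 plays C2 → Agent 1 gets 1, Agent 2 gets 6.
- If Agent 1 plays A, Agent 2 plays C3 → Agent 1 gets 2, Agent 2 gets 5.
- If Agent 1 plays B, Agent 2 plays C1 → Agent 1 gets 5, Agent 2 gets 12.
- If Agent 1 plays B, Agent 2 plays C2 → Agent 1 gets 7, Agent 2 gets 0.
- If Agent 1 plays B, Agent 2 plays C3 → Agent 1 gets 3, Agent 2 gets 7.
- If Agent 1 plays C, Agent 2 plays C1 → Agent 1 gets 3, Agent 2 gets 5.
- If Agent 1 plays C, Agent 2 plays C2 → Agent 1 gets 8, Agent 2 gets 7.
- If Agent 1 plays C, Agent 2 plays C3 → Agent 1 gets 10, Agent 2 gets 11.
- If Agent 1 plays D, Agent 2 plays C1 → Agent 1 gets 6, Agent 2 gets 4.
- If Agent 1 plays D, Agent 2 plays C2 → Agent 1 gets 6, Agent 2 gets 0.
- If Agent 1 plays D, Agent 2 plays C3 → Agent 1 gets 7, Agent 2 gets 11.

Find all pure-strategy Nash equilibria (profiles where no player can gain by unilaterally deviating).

Pure-strategy Nash equilibria: (A, C1); (C, C3)

(A, C1): Agent 1 gets 11, best alternative 6; Agent 2 gets 7, best alternative 6. No profitable deviation — NE.
(A, C2): Agent 1 can switch to B (1 → 7). Not NE.
(A, C3): Agent 1 can switch to B (2 → 3). Not NE.
(B, C1): Agent 1 can switch to A (5 → 11). Not NE.
(B, C2): Agent 1 can switch to C (7 → 8). Not NE.
(B, C3): Agent 1 can switch to C (3 → 10). Not NE.
(C, C1): Agent 1 can switch to A (3 → 11). Not NE.
(C, C2): Agent 2 can switch to C3 (7 → 11). Not NE.
(C, C3): Agent 1 gets 10, best alternative 7; Agent 2 gets 11, best alternative 7. No profitable deviation — NE.
(D, C1): Agent 1 can switch to A (6 → 11). Not NE.
(D, C2): Agent 1 can switch to B (6 → 7). Not NE.
(D, C3): Agent 1 can switch to C (7 → 10). Not NE.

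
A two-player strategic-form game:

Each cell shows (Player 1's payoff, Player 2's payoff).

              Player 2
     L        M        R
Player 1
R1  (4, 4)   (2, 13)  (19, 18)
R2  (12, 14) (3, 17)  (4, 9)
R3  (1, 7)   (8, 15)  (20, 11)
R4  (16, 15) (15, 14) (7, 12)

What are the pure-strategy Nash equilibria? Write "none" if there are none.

The unique pure-strategy Nash equilibrium is (R4, L).

Check each profile: it is a Nash equilibrium iff no player can strictly gain by switching unilaterally.
(R1, L): Player 1 can switch to R2 (4 → 12). Not NE.
(R1, M): Player 1 can switch to R2 (2 → 3). Not NE.
(R1, R): Player 1 can switch to R3 (19 → 20). Not NE.
(R2, L): Player 1 can switch to R4 (12 → 16). Not NE.
(R2, M): Player 1 can switch to R3 (3 → 8). Not NE.
(R2, R): Player 1 can switch to R1 (4 → 19). Not NE.
(R3, L): Player 1 can switch to R1 (1 → 4). Not NE.
(R3, M): Player 1 can switch to R4 (8 → 15). Not NE.
(R3, R): Player 2 can switch to M (11 → 15). Not NE.
(R4, L): Player 1 gets 16, best alternative 12; Player 2 gets 15, best alternative 14. No profitable deviation — NE.
(R4, M): Player 2 can switch to L (14 → 15). Not NE.
(R4, R): Player 1 can switch to R1 (7 → 19). Not NE.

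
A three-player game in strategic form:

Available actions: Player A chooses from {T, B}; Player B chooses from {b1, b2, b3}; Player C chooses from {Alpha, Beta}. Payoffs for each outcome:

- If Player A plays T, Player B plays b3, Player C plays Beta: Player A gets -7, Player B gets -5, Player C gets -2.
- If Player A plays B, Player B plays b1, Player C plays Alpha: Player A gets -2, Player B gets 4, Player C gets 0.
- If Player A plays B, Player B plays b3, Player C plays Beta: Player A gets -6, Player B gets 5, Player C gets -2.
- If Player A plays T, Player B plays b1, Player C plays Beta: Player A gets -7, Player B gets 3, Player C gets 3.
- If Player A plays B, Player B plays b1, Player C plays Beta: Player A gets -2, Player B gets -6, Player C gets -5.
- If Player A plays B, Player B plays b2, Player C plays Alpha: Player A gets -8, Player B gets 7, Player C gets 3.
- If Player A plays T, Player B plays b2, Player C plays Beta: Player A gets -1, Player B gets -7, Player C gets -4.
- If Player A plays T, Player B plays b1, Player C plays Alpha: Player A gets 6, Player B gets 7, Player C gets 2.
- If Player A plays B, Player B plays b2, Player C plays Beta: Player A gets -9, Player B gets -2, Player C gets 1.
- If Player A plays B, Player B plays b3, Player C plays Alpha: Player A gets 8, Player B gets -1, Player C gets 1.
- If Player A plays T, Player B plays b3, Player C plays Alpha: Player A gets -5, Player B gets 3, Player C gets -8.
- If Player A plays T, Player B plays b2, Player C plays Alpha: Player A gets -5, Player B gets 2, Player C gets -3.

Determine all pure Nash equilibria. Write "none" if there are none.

(T, b1, Alpha): Player C can switch to Beta (2 → 3). Not NE.
(T, b1, Beta): Player A can switch to B (-7 → -2). Not NE.
(T, b2, Alpha): Player B can switch to b1 (2 → 7). Not NE.
(T, b2, Beta): Player B can switch to b1 (-7 → 3). Not NE.
(T, b3, Alpha): Player A can switch to B (-5 → 8). Not NE.
(T, b3, Beta): Player A can switch to B (-7 → -6). Not NE.
(B, b1, Alpha): Player A can switch to T (-2 → 6). Not NE.
(B, b1, Beta): Player B can switch to b2 (-6 → -2). Not NE.
(B, b2, Alpha): Player A can switch to T (-8 → -5). Not NE.
(B, b2, Beta): Player A can switch to T (-9 → -1). Not NE.
(B, b3, Alpha): Player B can switch to b1 (-1 → 4). Not NE.
(B, b3, Beta): Player C can switch to Alpha (-2 → 1). Not NE.

No pure-strategy Nash equilibrium.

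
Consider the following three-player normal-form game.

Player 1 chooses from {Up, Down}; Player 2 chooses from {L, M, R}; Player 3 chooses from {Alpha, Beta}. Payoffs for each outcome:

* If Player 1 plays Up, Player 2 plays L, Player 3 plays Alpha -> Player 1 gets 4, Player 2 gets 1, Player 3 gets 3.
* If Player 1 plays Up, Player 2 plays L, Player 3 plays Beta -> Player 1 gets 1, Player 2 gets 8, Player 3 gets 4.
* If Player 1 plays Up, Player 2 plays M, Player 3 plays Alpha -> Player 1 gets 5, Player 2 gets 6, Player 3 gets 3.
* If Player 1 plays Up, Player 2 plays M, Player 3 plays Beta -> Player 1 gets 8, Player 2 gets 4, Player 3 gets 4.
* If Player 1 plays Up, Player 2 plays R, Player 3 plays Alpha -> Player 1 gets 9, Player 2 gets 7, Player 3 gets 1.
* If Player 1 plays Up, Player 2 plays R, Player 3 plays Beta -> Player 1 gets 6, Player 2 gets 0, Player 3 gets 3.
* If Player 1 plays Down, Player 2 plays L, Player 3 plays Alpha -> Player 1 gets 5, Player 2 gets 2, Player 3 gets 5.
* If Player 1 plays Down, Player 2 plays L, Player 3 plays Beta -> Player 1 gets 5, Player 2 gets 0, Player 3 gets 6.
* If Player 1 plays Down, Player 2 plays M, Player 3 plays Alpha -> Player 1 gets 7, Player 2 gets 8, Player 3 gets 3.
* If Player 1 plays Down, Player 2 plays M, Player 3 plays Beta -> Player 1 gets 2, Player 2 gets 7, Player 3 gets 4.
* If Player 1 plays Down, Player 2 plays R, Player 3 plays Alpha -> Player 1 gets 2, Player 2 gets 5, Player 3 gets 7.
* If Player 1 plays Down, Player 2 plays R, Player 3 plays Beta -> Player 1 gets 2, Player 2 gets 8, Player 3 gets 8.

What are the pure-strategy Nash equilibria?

none

Player 1 against (L, Alpha): payoffs 4, 5 → best response Down.
Player 1 against (L, Beta): payoffs 1, 5 → best response Down.
Player 1 against (M, Alpha): payoffs 5, 7 → best response Down.
Player 1 against (M, Beta): payoffs 8, 2 → best response Up.
Player 1 against (R, Alpha): payoffs 9, 2 → best response Up.
Player 1 against (R, Beta): payoffs 6, 2 → best response Up.
Player 2 against (Up, Alpha): payoffs 1, 6, 7 → best response R.
Player 2 against (Up, Beta): payoffs 8, 4, 0 → best response L.
Player 2 against (Down, Alpha): payoffs 2, 8, 5 → best response M.
Player 2 against (Down, Beta): payoffs 0, 7, 8 → best response R.
Player 3 against (Up, L): payoffs 3, 4 → best response Beta.
Player 3 against (Up, M): payoffs 3, 4 → best response Beta.
Player 3 against (Up, R): payoffs 1, 3 → best response Beta.
Player 3 against (Down, L): payoffs 5, 6 → best response Beta.
Player 3 against (Down, M): payoffs 3, 4 → best response Beta.
Player 3 against (Down, R): payoffs 7, 8 → best response Beta.
No profile is a mutual best response for all players.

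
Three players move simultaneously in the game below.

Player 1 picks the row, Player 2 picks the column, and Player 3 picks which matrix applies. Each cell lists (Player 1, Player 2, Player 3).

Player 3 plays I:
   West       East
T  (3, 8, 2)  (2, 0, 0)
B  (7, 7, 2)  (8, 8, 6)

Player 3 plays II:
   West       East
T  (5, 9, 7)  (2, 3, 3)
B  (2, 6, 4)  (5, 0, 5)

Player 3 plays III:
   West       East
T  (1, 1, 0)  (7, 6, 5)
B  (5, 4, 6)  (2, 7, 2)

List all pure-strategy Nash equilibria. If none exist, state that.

For each strategy profile, look for a profitable unilateral deviation.
(T, West, I): Player 1 can switch to B (3 → 7). Not NE.
(T, West, II): Player 1 gets 5, best alternative 2; Player 2 gets 9, best alternative 3; Player 3 gets 7, best alternative 2. No profitable deviation — NE.
(T, West, III): Player 1 can switch to B (1 → 5). Not NE.
(T, East, I): Player 1 can switch to B (2 → 8). Not NE.
(T, East, II): Player 1 can switch to B (2 → 5). Not NE.
(T, East, III): Player 1 gets 7, best alternative 2; Player 2 gets 6, best alternative 1; Player 3 gets 5, best alternative 3. No profitable deviation — NE.
(B, West, I): Player 2 can switch to East (7 → 8). Not NE.
(B, West, II): Player 1 can switch to T (2 → 5). Not NE.
(B, East, I): Player 1 gets 8, best alternative 2; Player 2 gets 8, best alternative 7; Player 3 gets 6, best alternative 5. No profitable deviation — NE.
(The remaining 3 profiles each have a profitable deviation by the same check.)

The pure Nash equilibria are (T, West, II); (T, East, III); (B, East, I).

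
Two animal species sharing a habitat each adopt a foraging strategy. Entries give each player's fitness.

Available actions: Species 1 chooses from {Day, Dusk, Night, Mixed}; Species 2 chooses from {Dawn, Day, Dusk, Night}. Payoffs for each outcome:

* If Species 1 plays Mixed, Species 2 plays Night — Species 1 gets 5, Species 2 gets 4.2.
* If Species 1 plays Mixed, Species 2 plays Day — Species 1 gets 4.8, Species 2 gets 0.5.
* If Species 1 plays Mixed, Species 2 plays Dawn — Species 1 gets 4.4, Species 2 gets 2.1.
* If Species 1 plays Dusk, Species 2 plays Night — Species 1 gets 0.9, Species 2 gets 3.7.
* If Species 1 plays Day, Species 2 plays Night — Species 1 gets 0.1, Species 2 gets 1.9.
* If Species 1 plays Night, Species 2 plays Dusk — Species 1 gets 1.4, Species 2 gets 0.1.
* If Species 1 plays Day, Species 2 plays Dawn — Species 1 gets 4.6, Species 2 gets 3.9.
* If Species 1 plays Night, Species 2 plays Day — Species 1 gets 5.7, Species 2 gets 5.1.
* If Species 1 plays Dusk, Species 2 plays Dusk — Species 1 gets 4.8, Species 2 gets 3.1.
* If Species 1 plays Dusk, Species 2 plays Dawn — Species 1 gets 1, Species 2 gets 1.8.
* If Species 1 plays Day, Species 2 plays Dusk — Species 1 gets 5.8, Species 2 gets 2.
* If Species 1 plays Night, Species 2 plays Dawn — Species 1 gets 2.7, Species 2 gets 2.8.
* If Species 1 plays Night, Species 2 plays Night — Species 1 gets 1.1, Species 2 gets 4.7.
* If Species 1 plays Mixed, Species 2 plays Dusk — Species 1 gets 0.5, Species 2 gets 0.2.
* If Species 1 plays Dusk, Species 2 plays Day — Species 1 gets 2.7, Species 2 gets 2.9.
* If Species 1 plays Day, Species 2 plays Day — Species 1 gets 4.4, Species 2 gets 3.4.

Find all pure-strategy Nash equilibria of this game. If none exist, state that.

The pure Nash equilibria are (Day, Dawn); (Night, Day); (Mixed, Night).

(Day, Dawn): Species 1 gets 4.6, best alternative 4.4; Species 2 gets 3.9, best alternative 3.4. No profitable deviation — NE.
(Day, Day): Species 1 can switch to Night (4.4 → 5.7). Not NE.
(Day, Dusk): Species 2 can switch to Dawn (2 → 3.9). Not NE.
(Day, Night): Species 1 can switch to Dusk (0.1 → 0.9). Not NE.
(Dusk, Dawn): Species 1 can switch to Day (1 → 4.6). Not NE.
(Dusk, Day): Species 1 can switch to Day (2.7 → 4.4). Not NE.
(Dusk, Dusk): Species 1 can switch to Day (4.8 → 5.8). Not NE.
(Dusk, Night): Species 1 can switch to Night (0.9 → 1.1). Not NE.
(Night, Dawn): Species 1 can switch to Day (2.7 → 4.6). Not NE.
(Night, Day): Species 1 gets 5.7, best alternative 4.8; Species 2 gets 5.1, best alternative 4.7. No profitable deviation — NE.
(Night, Dusk): Species 1 can switch to Day (1.4 → 5.8). Not NE.
(Night, Night): Species 1 can switch to Mixed (1.1 → 5). Not NE.
(Mixed, Dawn): Species 1 can switch to Day (4.4 → 4.6). Not NE.
(Mixed, Day): Species 1 can switch to Night (4.8 → 5.7). Not NE.
(Mixed, Night): Species 1 gets 5, best alternative 1.1; Species 2 gets 4.2, best alternative 2.1. No profitable deviation — NE.
(The remaining 1 profile has a profitable deviation by the same check.)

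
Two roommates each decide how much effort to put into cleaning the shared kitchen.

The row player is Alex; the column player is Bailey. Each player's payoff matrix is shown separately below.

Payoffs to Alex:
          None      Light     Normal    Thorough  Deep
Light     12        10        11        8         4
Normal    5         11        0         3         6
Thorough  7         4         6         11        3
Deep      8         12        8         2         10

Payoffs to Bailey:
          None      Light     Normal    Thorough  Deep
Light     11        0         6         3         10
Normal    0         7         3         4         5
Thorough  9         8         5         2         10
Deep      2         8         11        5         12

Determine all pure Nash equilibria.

(Light, None): Alex gets 12, best alternative 8; Bailey gets 11, best alternative 10. No profitable deviation — NE.
(Light, Light): Alex can switch to Normal (10 → 11). Not NE.
(Light, Normal): Bailey can switch to None (6 → 11). Not NE.
(Light, Thorough): Alex can switch to Thorough (8 → 11). Not NE.
(Light, Deep): Alex can switch to Normal (4 → 6). Not NE.
(Normal, None): Alex can switch to Light (5 → 12). Not NE.
(Normal, Light): Alex can switch to Deep (11 → 12). Not NE.
(Normal, Normal): Alex can switch to Light (0 → 11). Not NE.
(Normal, Thorough): Alex can switch to Light (3 → 8). Not NE.
(Deep, Deep): Alex gets 10, best alternative 6; Bailey gets 12, best alternative 11. No profitable deviation — NE.
(The remaining 10 profiles each have a profitable deviation by the same check.)

(Light, None); (Deep, Deep)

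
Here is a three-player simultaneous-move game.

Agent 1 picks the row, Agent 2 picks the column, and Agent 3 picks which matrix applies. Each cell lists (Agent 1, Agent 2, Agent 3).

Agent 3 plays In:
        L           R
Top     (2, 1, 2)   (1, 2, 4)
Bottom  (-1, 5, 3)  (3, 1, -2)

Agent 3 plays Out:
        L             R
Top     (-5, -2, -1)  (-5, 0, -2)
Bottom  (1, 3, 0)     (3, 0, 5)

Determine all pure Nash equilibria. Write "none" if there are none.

There is no pure-strategy Nash equilibrium.

For each player, find the best response to each opponent profile; mutual best responses are the pure NE.
Agent 1 against (L, In): payoffs 2, -1 → best response Top.
Agent 1 against (L, Out): payoffs -5, 1 → best response Bottom.
Agent 1 against (R, In): payoffs 1, 3 → best response Bottom.
Agent 1 against (R, Out): payoffs -5, 3 → best response Bottom.
Agent 2 against (Top, In): payoffs 1, 2 → best response R.
Agent 2 against (Top, Out): payoffs -2, 0 → best response R.
Agent 2 against (Bottom, In): payoffs 5, 1 → best response L.
Agent 2 against (Bottom, Out): payoffs 3, 0 → best response L.
Agent 3 against (Top, L): payoffs 2, -1 → best response In.
Agent 3 against (Top, R): payoffs 4, -2 → best response In.
Agent 3 against (Bottom, L): payoffs 3, 0 → best response In.
Agent 3 against (Bottom, R): payoffs -2, 5 → best response Out.
No profile is a mutual best response for all players.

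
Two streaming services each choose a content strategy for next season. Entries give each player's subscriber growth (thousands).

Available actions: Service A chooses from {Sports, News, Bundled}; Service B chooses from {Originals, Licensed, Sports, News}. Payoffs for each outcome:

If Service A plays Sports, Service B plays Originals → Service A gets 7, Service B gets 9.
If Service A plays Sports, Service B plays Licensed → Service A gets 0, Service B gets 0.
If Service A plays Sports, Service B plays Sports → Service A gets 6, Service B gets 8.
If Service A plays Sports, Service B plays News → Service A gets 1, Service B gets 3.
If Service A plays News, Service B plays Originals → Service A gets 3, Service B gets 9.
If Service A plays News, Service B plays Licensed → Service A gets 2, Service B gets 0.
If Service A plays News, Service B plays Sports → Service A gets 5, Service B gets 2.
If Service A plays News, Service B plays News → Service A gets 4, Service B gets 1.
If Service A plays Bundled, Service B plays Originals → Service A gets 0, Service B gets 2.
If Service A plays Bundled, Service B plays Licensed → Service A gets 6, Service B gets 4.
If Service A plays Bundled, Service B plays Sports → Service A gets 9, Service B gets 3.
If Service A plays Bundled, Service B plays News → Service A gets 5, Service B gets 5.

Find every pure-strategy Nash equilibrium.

The pure Nash equilibria are (Sports, Originals); (Bundled, News).

(Sports, Originals): Service A gets 7, best alternative 3; Service B gets 9, best alternative 8. No profitable deviation — NE.
(Sports, Licensed): Service A can switch to News (0 → 2). Not NE.
(Sports, Sports): Service A can switch to Bundled (6 → 9). Not NE.
(Sports, News): Service A can switch to News (1 → 4). Not NE.
(News, Originals): Service A can switch to Sports (3 → 7). Not NE.
(News, Licensed): Service A can switch to Bundled (2 → 6). Not NE.
(News, Sports): Service A can switch to Sports (5 → 6). Not NE.
(News, News): Service A can switch to Bundled (4 → 5). Not NE.
(Bundled, Originals): Service A can switch to Sports (0 → 7). Not NE.
(Bundled, Licensed): Service B can switch to News (4 → 5). Not NE.
(Bundled, Sports): Service B can switch to Licensed (3 → 4). Not NE.
(Bundled, News): Service A gets 5, best alternative 4; Service B gets 5, best alternative 4. No profitable deviation — NE.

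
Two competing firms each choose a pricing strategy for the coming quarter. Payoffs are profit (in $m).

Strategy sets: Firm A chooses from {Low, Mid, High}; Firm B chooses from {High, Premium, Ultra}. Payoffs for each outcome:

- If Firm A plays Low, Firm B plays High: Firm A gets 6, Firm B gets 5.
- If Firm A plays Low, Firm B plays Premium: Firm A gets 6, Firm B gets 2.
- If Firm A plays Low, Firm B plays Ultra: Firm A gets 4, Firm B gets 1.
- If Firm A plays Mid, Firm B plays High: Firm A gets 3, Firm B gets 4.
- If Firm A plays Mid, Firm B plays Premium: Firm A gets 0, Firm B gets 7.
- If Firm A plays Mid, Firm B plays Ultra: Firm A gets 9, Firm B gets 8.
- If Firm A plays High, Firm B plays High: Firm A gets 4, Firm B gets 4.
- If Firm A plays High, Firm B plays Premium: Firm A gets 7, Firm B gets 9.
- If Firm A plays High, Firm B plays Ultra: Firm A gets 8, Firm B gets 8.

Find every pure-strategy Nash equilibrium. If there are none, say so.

Firm A against High: payoffs 6, 3, 4 → best response Low.
Firm A against Premium: payoffs 6, 0, 7 → best response High.
Firm A against Ultra: payoffs 4, 9, 8 → best response Mid.
Firm B against Low: payoffs 5, 2, 1 → best response High.
Firm B against Mid: payoffs 4, 7, 8 → best response Ultra.
Firm B against High: payoffs 4, 9, 8 → best response Premium.
Mutual best responses: (Low, High); (Mid, Ultra); (High, Premium).

The pure Nash equilibria are (Low, High) and (Mid, Ultra) and (High, Premium).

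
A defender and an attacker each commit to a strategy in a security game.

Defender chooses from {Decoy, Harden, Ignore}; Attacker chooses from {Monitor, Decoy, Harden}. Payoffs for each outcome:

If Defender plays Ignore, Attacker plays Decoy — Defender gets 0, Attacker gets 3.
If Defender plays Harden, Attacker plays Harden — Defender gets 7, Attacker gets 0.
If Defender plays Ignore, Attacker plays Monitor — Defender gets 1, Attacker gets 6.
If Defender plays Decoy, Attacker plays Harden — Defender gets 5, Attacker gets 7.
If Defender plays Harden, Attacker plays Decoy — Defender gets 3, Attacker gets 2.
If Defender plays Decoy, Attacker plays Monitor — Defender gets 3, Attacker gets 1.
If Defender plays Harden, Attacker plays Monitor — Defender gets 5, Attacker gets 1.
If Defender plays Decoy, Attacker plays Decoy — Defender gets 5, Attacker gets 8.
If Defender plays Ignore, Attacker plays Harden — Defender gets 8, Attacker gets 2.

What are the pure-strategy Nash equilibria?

(Decoy, Decoy)

Defender against Monitor: payoffs 3, 5, 1 → best response Harden.
Defender against Decoy: payoffs 5, 3, 0 → best response Decoy.
Defender against Harden: payoffs 5, 7, 8 → best response Ignore.
Attacker against Decoy: payoffs 1, 8, 7 → best response Decoy.
Attacker against Harden: payoffs 1, 2, 0 → best response Decoy.
Attacker against Ignore: payoffs 6, 3, 2 → best response Monitor.
Mutual best responses: (Decoy, Decoy).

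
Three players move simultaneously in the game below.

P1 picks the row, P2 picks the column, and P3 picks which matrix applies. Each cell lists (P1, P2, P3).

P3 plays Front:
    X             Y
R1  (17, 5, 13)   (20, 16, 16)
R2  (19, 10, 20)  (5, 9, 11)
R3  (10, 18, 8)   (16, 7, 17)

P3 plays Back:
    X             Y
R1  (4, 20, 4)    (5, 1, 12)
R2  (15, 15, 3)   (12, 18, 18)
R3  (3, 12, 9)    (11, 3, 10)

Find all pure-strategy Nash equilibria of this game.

(R1, Y, Front); (R2, X, Front); (R2, Y, Back)

Check each profile: it is a Nash equilibrium iff no player can strictly gain by switching unilaterally.
(R1, X, Front): P1 can switch to R2 (17 → 19). Not NE.
(R1, X, Back): P1 can switch to R2 (4 → 15). Not NE.
(R1, Y, Front): P1 gets 20, best alternative 16; P2 gets 16, best alternative 5; P3 gets 16, best alternative 12. No profitable deviation — NE.
(R1, Y, Back): P1 can switch to R2 (5 → 12). Not NE.
(R2, X, Front): P1 gets 19, best alternative 17; P2 gets 10, best alternative 9; P3 gets 20, best alternative 3. No profitable deviation — NE.
(R2, X, Back): P2 can switch to Y (15 → 18). Not NE.
(R2, Y, Front): P1 can switch to R1 (5 → 20). Not NE.
(R2, Y, Back): P1 gets 12, best alternative 11; P2 gets 18, best alternative 15; P3 gets 18, best alternative 11. No profitable deviation — NE.
(R3, X, Front): P1 can switch to R1 (10 → 17). Not NE.
(R3, X, Back): P1 can switch to R1 (3 → 4). Not NE.
(R3, Y, Front): P1 can switch to R1 (16 → 20). Not NE.
(R3, Y, Back): P1 can switch to R2 (11 → 12). Not NE.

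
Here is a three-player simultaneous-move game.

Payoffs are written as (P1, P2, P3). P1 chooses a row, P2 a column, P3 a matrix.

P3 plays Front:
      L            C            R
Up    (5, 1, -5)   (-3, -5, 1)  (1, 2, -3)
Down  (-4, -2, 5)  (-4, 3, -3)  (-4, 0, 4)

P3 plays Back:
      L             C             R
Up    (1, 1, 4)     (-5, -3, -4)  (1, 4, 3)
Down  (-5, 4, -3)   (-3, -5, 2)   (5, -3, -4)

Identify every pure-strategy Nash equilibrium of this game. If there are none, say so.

This game has no pure Nash equilibrium.

P1 against (L, Front): payoffs 5, -4 → best response Up.
P1 against (L, Back): payoffs 1, -5 → best response Up.
P1 against (C, Front): payoffs -3, -4 → best response Up.
P1 against (C, Back): payoffs -5, -3 → best response Down.
P1 against (R, Front): payoffs 1, -4 → best response Up.
P1 against (R, Back): payoffs 1, 5 → best response Down.
P2 against (Up, Front): payoffs 1, -5, 2 → best response R.
P2 against (Up, Back): payoffs 1, -3, 4 → best response R.
P2 against (Down, Front): payoffs -2, 3, 0 → best response C.
P2 against (Down, Back): payoffs 4, -5, -3 → best response L.
P3 against (Up, L): payoffs -5, 4 → best response Back.
P3 against (Up, C): payoffs 1, -4 → best response Front.
P3 against (Up, R): payoffs -3, 3 → best response Back.
P3 against (Down, L): payoffs 5, -3 → best response Front.
P3 against (Down, C): payoffs -3, 2 → best response Back.
P3 against (Down, R): payoffs 4, -4 → best response Front.
No profile is a mutual best response for all players.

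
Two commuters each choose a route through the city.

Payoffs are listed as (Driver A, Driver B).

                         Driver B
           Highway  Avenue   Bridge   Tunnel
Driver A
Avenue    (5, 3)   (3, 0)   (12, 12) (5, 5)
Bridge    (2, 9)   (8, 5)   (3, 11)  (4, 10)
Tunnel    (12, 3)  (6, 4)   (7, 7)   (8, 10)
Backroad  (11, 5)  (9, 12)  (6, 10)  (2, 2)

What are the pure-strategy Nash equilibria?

Driver A against Highway: payoffs 5, 2, 12, 11 → best response Tunnel.
Driver A against Avenue: payoffs 3, 8, 6, 9 → best response Backroad.
Driver A against Bridge: payoffs 12, 3, 7, 6 → best response Avenue.
Driver A against Tunnel: payoffs 5, 4, 8, 2 → best response Tunnel.
Driver B against Avenue: payoffs 3, 0, 12, 5 → best response Bridge.
Driver B against Bridge: payoffs 9, 5, 11, 10 → best response Bridge.
Driver B against Tunnel: payoffs 3, 4, 7, 10 → best response Tunnel.
Driver B against Backroad: payoffs 5, 12, 10, 2 → best response Avenue.
Mutual best responses: (Avenue, Bridge); (Tunnel, Tunnel); (Backroad, Avenue).

(Avenue, Bridge) and (Tunnel, Tunnel) and (Backroad, Avenue)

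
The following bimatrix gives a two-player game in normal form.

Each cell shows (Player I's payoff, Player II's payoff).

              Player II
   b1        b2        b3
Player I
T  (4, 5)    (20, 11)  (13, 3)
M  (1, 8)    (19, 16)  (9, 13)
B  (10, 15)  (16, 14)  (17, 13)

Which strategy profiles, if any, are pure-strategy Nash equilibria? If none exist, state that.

Pure-strategy Nash equilibria: (T, b2); (B, b1)

(T, b1): Player I can switch to B (4 → 10). Not NE.
(T, b2): Player I gets 20, best alternative 19; Player II gets 11, best alternative 5. No profitable deviation — NE.
(T, b3): Player I can switch to B (13 → 17). Not NE.
(M, b1): Player I can switch to T (1 → 4). Not NE.
(M, b2): Player I can switch to T (19 → 20). Not NE.
(M, b3): Player I can switch to T (9 → 13). Not NE.
(B, b1): Player I gets 10, best alternative 4; Player II gets 15, best alternative 14. No profitable deviation — NE.
(B, b2): Player I can switch to T (16 → 20). Not NE.
(B, b3): Player II can switch to b1 (13 → 15). Not NE.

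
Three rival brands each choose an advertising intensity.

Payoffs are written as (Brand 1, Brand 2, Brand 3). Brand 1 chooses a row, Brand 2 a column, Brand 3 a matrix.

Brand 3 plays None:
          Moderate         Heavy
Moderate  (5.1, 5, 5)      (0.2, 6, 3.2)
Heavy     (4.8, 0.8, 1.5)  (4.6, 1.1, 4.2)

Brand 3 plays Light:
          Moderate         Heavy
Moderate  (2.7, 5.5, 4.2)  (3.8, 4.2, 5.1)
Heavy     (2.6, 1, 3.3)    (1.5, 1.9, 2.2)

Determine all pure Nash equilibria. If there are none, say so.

Check each profile: it is a Nash equilibrium iff no player can strictly gain by switching unilaterally.
(Moderate, Moderate, None): Brand 2 can switch to Heavy (5 → 6). Not NE.
(Moderate, Moderate, Light): Brand 3 can switch to None (4.2 → 5). Not NE.
(Moderate, Heavy, None): Brand 1 can switch to Heavy (0.2 → 4.6). Not NE.
(Moderate, Heavy, Light): Brand 2 can switch to Moderate (4.2 → 5.5). Not NE.
(Heavy, Moderate, None): Brand 1 can switch to Moderate (4.8 → 5.1). Not NE.
(Heavy, Moderate, Light): Brand 1 can switch to Moderate (2.6 → 2.7). Not NE.
(Heavy, Heavy, None): Brand 1 gets 4.6, best alternative 0.2; Brand 2 gets 1.1, best alternative 0.8; Brand 3 gets 4.2, best alternative 2.2. No profitable deviation — NE.
(Heavy, Heavy, Light): Brand 1 can switch to Moderate (1.5 → 3.8). Not NE.

Pure NE: (Heavy, Heavy, None)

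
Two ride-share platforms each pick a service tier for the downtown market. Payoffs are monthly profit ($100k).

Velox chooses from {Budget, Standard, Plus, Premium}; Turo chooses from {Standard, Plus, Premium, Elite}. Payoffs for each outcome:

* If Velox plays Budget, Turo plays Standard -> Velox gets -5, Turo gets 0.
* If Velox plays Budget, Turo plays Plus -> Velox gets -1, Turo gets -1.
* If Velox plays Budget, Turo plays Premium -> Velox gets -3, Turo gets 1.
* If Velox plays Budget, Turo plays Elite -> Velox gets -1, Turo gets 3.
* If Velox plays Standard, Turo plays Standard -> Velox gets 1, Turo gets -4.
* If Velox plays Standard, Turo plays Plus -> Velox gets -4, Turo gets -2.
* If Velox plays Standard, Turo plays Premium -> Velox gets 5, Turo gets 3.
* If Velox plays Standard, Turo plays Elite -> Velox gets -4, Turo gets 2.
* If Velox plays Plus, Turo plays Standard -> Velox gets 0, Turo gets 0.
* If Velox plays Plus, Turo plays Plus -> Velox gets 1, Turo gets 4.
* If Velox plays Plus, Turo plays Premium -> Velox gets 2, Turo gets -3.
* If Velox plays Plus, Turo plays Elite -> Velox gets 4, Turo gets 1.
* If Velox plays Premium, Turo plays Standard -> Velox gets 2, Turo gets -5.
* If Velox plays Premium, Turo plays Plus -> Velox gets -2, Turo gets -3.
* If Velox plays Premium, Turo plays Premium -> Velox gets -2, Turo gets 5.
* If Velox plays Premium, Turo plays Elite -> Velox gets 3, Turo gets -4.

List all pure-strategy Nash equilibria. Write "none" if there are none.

Pure-strategy Nash equilibria: (Standard, Premium), (Plus, Plus)

(Budget, Standard): Velox can switch to Standard (-5 → 1). Not NE.
(Budget, Plus): Velox can switch to Plus (-1 → 1). Not NE.
(Budget, Premium): Velox can switch to Standard (-3 → 5). Not NE.
(Budget, Elite): Velox can switch to Plus (-1 → 4). Not NE.
(Standard, Standard): Velox can switch to Premium (1 → 2). Not NE.
(Standard, Plus): Velox can switch to Budget (-4 → -1). Not NE.
(Standard, Premium): Velox gets 5, best alternative 2; Turo gets 3, best alternative 2. No profitable deviation — NE.
(Standard, Elite): Velox can switch to Budget (-4 → -1). Not NE.
(Plus, Standard): Velox can switch to Standard (0 → 1). Not NE.
(Plus, Plus): Velox gets 1, best alternative -1; Turo gets 4, best alternative 1. No profitable deviation — NE.
(Plus, Premium): Velox can switch to Standard (2 → 5). Not NE.
(Plus, Elite): Turo can switch to Plus (1 → 4). Not NE.
(The remaining 4 profiles each have a profitable deviation by the same check.)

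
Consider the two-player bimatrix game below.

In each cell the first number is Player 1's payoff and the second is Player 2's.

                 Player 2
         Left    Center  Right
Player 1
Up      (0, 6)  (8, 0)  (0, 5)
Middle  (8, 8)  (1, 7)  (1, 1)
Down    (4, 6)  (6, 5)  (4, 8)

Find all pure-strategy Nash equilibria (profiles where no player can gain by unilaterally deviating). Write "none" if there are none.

Player 1 against Left: payoffs 0, 8, 4 → best response Middle.
Player 1 against Center: payoffs 8, 1, 6 → best response Up.
Player 1 against Right: payoffs 0, 1, 4 → best response Down.
Player 2 against Up: payoffs 6, 0, 5 → best response Left.
Player 2 against Middle: payoffs 8, 7, 1 → best response Left.
Player 2 against Down: payoffs 6, 5, 8 → best response Right.
Mutual best responses: (Middle, Left); (Down, Right).

(Middle, Left); (Down, Right)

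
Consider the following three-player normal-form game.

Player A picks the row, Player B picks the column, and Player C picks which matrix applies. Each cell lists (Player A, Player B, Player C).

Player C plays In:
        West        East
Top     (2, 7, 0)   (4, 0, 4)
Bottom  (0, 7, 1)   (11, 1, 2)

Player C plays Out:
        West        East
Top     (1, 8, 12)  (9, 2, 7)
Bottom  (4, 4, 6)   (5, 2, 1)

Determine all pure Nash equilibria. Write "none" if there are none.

Pure NE: (Bottom, West, Out)

(Top, West, In): Player C can switch to Out (0 → 12). Not NE.
(Top, West, Out): Player A can switch to Bottom (1 → 4). Not NE.
(Top, East, In): Player A can switch to Bottom (4 → 11). Not NE.
(Top, East, Out): Player B can switch to West (2 → 8). Not NE.
(Bottom, West, In): Player A can switch to Top (0 → 2). Not NE.
(Bottom, West, Out): Player A gets 4, best alternative 1; Player B gets 4, best alternative 2; Player C gets 6, best alternative 1. No profitable deviation — NE.
(Bottom, East, In): Player B can switch to West (1 → 7). Not NE.
(The remaining 1 profile has a profitable deviation by the same check.)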